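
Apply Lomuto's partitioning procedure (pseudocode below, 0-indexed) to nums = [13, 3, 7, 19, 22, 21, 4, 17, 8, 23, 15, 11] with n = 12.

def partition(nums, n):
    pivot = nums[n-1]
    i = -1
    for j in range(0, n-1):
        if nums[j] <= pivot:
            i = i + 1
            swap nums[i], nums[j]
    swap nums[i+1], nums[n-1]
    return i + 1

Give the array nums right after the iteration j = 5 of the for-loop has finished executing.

[3, 7, 13, 19, 22, 21, 4, 17, 8, 23, 15, 11]

pivot = nums[11] = 11; i = -1
j=0: nums[0]=13 > 11 → no swap
j=1: nums[1]=3 ≤ 11 → i=0, swap nums[0],nums[1] → [3, 13, 7, 19, 22, 21, 4, 17, 8, 23, 15, 11]
j=2: nums[2]=7 ≤ 11 → i=1, swap nums[1],nums[2] → [3, 7, 13, 19, 22, 21, 4, 17, 8, 23, 15, 11]
j=3: nums[3]=19 > 11 → no swap
j=4: nums[4]=22 > 11 → no swap
j=5: nums[5]=21 > 11 → no swap
(after j=5) nums = [3, 7, 13, 19, 22, 21, 4, 17, 8, 23, 15, 11]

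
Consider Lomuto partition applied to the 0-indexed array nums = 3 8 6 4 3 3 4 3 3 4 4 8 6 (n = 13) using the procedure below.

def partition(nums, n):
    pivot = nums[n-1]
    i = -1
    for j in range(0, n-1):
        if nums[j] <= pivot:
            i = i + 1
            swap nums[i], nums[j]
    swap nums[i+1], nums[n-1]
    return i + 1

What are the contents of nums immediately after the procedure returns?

3 6 4 3 3 4 3 3 4 4 6 8 8

pivot = nums[12] = 6; i = -1
j=0: nums[0]=3 ≤ 6 → i=0, swap nums[0],nums[0] (no change) → 3 8 6 4 3 3 4 3 3 4 4 8 6
j=1: nums[1]=8 > 6 → no swap
j=2: nums[2]=6 ≤ 6 → i=1, swap nums[1],nums[2] → 3 6 8 4 3 3 4 3 3 4 4 8 6
j=3: nums[3]=4 ≤ 6 → i=2, swap nums[2],nums[3] → 3 6 4 8 3 3 4 3 3 4 4 8 6
j=4: nums[4]=3 ≤ 6 → i=3, swap nums[3],nums[4] → 3 6 4 3 8 3 4 3 3 4 4 8 6
j=5: nums[5]=3 ≤ 6 → i=4, swap nums[4],nums[5] → 3 6 4 3 3 8 4 3 3 4 4 8 6
j=6: nums[6]=4 ≤ 6 → i=5, swap nums[5],nums[6] → 3 6 4 3 3 4 8 3 3 4 4 8 6
j=7: nums[7]=3 ≤ 6 → i=6, swap nums[6],nums[7] → 3 6 4 3 3 4 3 8 3 4 4 8 6
j=8: nums[8]=3 ≤ 6 → i=7, swap nums[7],nums[8] → 3 6 4 3 3 4 3 3 8 4 4 8 6
j=9: nums[9]=4 ≤ 6 → i=8, swap nums[8],nums[9] → 3 6 4 3 3 4 3 3 4 8 4 8 6
j=10: nums[10]=4 ≤ 6 → i=9, swap nums[9],nums[10] → 3 6 4 3 3 4 3 3 4 4 8 8 6
j=11: nums[11]=8 > 6 → no swap
final swap nums[10],nums[12] → 3 6 4 3 3 4 3 3 4 4 6 8 8; return 10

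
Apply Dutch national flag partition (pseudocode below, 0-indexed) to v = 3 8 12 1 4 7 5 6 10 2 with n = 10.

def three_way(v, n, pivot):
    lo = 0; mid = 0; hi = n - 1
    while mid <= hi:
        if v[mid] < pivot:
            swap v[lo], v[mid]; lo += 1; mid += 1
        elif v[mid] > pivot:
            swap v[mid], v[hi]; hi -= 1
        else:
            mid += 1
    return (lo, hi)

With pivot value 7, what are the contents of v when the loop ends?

3 2 6 1 4 5 7 10 12 8

lo=0 mid=0 hi=9
3<7: swap(0,0), lo=1 mid=1 ⇒ 3 8 12 1 4 7 5 6 10 2
8>7: swap(1,9), hi=8 ⇒ 3 2 12 1 4 7 5 6 10 8
2<7: swap(1,1), lo=2 mid=2 ⇒ 3 2 12 1 4 7 5 6 10 8
12>7: swap(2,8), hi=7 ⇒ 3 2 10 1 4 7 5 6 12 8
10>7: swap(2,7), hi=6 ⇒ 3 2 6 1 4 7 5 10 12 8
6<7: swap(2,2), lo=3 mid=3 ⇒ 3 2 6 1 4 7 5 10 12 8
1<7: swap(3,3), lo=4 mid=4 ⇒ 3 2 6 1 4 7 5 10 12 8
4<7: swap(4,4), lo=5 mid=5 ⇒ 3 2 6 1 4 7 5 10 12 8
7=7: mid=6
5<7: swap(5,6), lo=6 mid=7 ⇒ 3 2 6 1 4 5 7 10 12 8
done. lo=6 hi=6; v=3 2 6 1 4 5 7 10 12 8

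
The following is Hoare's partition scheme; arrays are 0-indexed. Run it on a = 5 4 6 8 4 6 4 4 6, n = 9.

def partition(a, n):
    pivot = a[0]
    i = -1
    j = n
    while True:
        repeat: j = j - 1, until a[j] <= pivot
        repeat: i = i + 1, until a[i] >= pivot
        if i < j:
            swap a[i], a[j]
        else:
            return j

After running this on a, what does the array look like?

4 4 4 4 8 6 6 5 6

pivot = a[0] = 5; i = -1, j = 9
j→7 (a[7]=4≤5), i→0 (a[0]=5≥5); i<j, swap → 4 4 6 8 4 6 4 5 6
j→6 (a[6]=4≤5), i→2 (a[2]=6≥5); i<j, swap → 4 4 4 8 4 6 6 5 6
j→4 (a[4]=4≤5), i→3 (a[3]=8≥5); i<j, swap → 4 4 4 4 8 6 6 5 6
j→3, i→4; i≥j, return j=3. a = 4 4 4 4 8 6 6 5 6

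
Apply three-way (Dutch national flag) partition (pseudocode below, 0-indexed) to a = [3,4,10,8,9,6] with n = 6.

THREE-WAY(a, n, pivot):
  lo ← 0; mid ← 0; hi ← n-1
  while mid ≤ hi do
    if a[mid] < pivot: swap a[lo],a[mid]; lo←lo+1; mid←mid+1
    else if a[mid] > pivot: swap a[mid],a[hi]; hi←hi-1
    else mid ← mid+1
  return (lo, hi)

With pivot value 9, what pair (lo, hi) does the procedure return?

(4, 4)

lo=0 mid=0 hi=5
3<9: swap(0,0), lo=1 mid=1 ⇒ [3,4,10,8,9,6]
4<9: swap(1,1), lo=2 mid=2 ⇒ [3,4,10,8,9,6]
10>9: swap(2,5), hi=4 ⇒ [3,4,6,8,9,10]
6<9: swap(2,2), lo=3 mid=3 ⇒ [3,4,6,8,9,10]
8<9: swap(3,3), lo=4 mid=4 ⇒ [3,4,6,8,9,10]
9=9: mid=5
done. lo=4 hi=4; a=[3,4,6,8,9,10]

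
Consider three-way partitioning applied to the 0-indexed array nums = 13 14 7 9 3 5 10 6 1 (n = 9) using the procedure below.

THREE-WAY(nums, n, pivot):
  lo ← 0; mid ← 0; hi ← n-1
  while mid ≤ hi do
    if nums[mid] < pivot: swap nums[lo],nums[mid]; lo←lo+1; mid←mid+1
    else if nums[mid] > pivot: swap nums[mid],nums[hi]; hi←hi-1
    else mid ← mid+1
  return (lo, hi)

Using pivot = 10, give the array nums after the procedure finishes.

1 6 7 9 3 5 10 14 13

lo=0 mid=0 hi=8
13>10: swap(0,8), hi=7 ⇒ 1 14 7 9 3 5 10 6 13
1<10: swap(0,0), lo=1 mid=1 ⇒ 1 14 7 9 3 5 10 6 13
14>10: swap(1,7), hi=6 ⇒ 1 6 7 9 3 5 10 14 13
6<10: swap(1,1), lo=2 mid=2 ⇒ 1 6 7 9 3 5 10 14 13
7<10: swap(2,2), lo=3 mid=3 ⇒ 1 6 7 9 3 5 10 14 13
9<10: swap(3,3), lo=4 mid=4 ⇒ 1 6 7 9 3 5 10 14 13
3<10: swap(4,4), lo=5 mid=5 ⇒ 1 6 7 9 3 5 10 14 13
5<10: swap(5,5), lo=6 mid=6 ⇒ 1 6 7 9 3 5 10 14 13
10=10: mid=7
done. lo=6 hi=6; nums=1 6 7 9 3 5 10 14 13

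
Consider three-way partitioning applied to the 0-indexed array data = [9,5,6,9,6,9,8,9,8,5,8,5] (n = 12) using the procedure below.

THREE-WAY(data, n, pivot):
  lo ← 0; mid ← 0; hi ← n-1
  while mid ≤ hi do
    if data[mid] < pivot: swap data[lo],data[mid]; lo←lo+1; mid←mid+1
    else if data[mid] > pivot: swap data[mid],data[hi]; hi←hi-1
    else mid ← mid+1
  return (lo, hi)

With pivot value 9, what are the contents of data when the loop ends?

[5,6,6,8,8,5,8,5,9,9,9,9]

pivot = 9; lo=0, mid=0, hi=11
data[mid]=9=9: mid=1
data[mid]=5<9: swap data[0],data[1]; lo=1,mid=2 → [5,9,6,9,6,9,8,9,8,5,8,5]
data[mid]=6<9: swap data[1],data[2]; lo=2,mid=3 → [5,6,9,9,6,9,8,9,8,5,8,5]
data[mid]=9=9: mid=4
data[mid]=6<9: swap data[2],data[4]; lo=3,mid=5 → [5,6,6,9,9,9,8,9,8,5,8,5]
data[mid]=9=9: mid=6
data[mid]=8<9: swap data[3],data[6]; lo=4,mid=7 → [5,6,6,8,9,9,9,9,8,5,8,5]
data[mid]=9=9: mid=8
data[mid]=8<9: swap data[4],data[8]; lo=5,mid=9 → [5,6,6,8,8,9,9,9,9,5,8,5]
data[mid]=5<9: swap data[5],data[9]; lo=6,mid=10 → [5,6,6,8,8,5,9,9,9,9,8,5]
data[mid]=8<9: swap data[6],data[10]; lo=7,mid=11 → [5,6,6,8,8,5,8,9,9,9,9,5]
data[mid]=5<9: swap data[7],data[11]; lo=8,mid=12 → [5,6,6,8,8,5,8,5,9,9,9,9]
end: lo=8, hi=11; data = [5,6,6,8,8,5,8,5,9,9,9,9]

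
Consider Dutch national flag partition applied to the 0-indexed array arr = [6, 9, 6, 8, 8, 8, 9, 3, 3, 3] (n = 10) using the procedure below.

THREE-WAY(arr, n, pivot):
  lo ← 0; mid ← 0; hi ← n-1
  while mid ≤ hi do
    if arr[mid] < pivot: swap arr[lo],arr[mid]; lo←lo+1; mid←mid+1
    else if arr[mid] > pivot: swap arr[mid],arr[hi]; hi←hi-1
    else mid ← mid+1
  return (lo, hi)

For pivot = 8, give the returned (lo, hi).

lo=0 mid=0 hi=9
6<8: swap(0,0), lo=1 mid=1 ⇒ [6, 9, 6, 8, 8, 8, 9, 3, 3, 3]
9>8: swap(1,9), hi=8 ⇒ [6, 3, 6, 8, 8, 8, 9, 3, 3, 9]
3<8: swap(1,1), lo=2 mid=2 ⇒ [6, 3, 6, 8, 8, 8, 9, 3, 3, 9]
6<8: swap(2,2), lo=3 mid=3 ⇒ [6, 3, 6, 8, 8, 8, 9, 3, 3, 9]
8=8: mid=4
8=8: mid=5
8=8: mid=6
9>8: swap(6,8), hi=7 ⇒ [6, 3, 6, 8, 8, 8, 3, 3, 9, 9]
3<8: swap(3,6), lo=4 mid=7 ⇒ [6, 3, 6, 3, 8, 8, 8, 3, 9, 9]
3<8: swap(4,7), lo=5 mid=8 ⇒ [6, 3, 6, 3, 3, 8, 8, 8, 9, 9]
done. lo=5 hi=7; arr=[6, 3, 6, 3, 3, 8, 8, 8, 9, 9]

(5, 7)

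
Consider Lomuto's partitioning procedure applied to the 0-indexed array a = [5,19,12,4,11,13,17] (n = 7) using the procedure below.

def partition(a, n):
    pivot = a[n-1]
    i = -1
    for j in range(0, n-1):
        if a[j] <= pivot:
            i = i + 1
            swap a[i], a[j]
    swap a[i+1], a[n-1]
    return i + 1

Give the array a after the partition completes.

pivot = a[6] = 17; i = -1
j=0: a[0]=5 ≤ 17 → i=0, swap a[0],a[0] (no change) → [5,19,12,4,11,13,17]
j=1: a[1]=19 > 17 → no swap
j=2: a[2]=12 ≤ 17 → i=1, swap a[1],a[2] → [5,12,19,4,11,13,17]
j=3: a[3]=4 ≤ 17 → i=2, swap a[2],a[3] → [5,12,4,19,11,13,17]
j=4: a[4]=11 ≤ 17 → i=3, swap a[3],a[4] → [5,12,4,11,19,13,17]
j=5: a[5]=13 ≤ 17 → i=4, swap a[4],a[5] → [5,12,4,11,13,19,17]
final swap a[5],a[6] → [5,12,4,11,13,17,19]; return 5

[5,12,4,11,13,17,19]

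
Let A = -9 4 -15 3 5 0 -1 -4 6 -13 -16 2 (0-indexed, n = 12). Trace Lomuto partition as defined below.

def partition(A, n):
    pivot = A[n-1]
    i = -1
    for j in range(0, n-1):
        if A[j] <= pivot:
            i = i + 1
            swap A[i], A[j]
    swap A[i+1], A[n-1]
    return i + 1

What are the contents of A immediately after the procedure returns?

-9 -15 0 -1 -4 -13 -16 2 6 4 3 5

pivot=2, i=-1
j=0: -9≤2, i=0, swap(0,0) ⇒ -9 4 -15 3 5 0 -1 -4 6 -13 -16 2
j=1: 4>2, skip
j=2: -15≤2, i=1, swap(1,2) ⇒ -9 -15 4 3 5 0 -1 -4 6 -13 -16 2
j=3: 3>2, skip
j=4: 5>2, skip
j=5: 0≤2, i=2, swap(2,5) ⇒ -9 -15 0 3 5 4 -1 -4 6 -13 -16 2
j=6: -1≤2, i=3, swap(3,6) ⇒ -9 -15 0 -1 5 4 3 -4 6 -13 -16 2
j=7: -4≤2, i=4, swap(4,7) ⇒ -9 -15 0 -1 -4 4 3 5 6 -13 -16 2
j=8: 6>2, skip
j=9: -13≤2, i=5, swap(5,9) ⇒ -9 -15 0 -1 -4 -13 3 5 6 4 -16 2
j=10: -16≤2, i=6, swap(6,10) ⇒ -9 -15 0 -1 -4 -13 -16 5 6 4 3 2
swap(7,11) ⇒ -9 -15 0 -1 -4 -13 -16 2 6 4 3 5; return 7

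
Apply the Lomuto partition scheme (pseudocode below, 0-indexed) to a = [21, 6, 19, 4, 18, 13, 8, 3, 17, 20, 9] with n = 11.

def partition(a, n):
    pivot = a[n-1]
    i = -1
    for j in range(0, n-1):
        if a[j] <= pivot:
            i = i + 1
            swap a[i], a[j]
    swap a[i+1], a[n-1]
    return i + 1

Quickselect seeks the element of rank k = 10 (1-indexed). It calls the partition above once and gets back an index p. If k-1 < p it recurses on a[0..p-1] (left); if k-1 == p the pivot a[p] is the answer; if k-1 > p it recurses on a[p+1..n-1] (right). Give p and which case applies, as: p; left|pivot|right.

pivot = a[10] = 9; i = -1
j=0: a[0]=21 > 9 → no swap
j=1: a[1]=6 ≤ 9 → i=0, swap a[0],a[1] → [6, 21, 19, 4, 18, 13, 8, 3, 17, 20, 9]
j=2: a[2]=19 > 9 → no swap
j=3: a[3]=4 ≤ 9 → i=1, swap a[1],a[3] → [6, 4, 19, 21, 18, 13, 8, 3, 17, 20, 9]
j=4: a[4]=18 > 9 → no swap
j=5: a[5]=13 > 9 → no swap
j=6: a[6]=8 ≤ 9 → i=2, swap a[2],a[6] → [6, 4, 8, 21, 18, 13, 19, 3, 17, 20, 9]
j=7: a[7]=3 ≤ 9 → i=3, swap a[3],a[7] → [6, 4, 8, 3, 18, 13, 19, 21, 17, 20, 9]
j=8: a[8]=17 > 9 → no swap
j=9: a[9]=20 > 9 → no swap
final swap a[4],a[10] → [6, 4, 8, 3, 9, 13, 19, 21, 17, 20, 18]; return 4
p = 4; k-1 = 9 > 4 ⇒ right

4; right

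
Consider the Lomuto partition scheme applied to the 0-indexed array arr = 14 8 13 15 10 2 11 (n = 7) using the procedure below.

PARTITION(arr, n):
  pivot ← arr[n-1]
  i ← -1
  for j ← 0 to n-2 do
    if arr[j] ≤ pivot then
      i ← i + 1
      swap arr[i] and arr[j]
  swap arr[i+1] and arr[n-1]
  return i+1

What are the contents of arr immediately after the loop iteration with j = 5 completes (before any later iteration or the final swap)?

8 10 2 15 14 13 11

pivot=11, i=-1
j=0: 14>11, skip
j=1: 8≤11, i=0, swap(0,1) ⇒ 8 14 13 15 10 2 11
j=2: 13>11, skip
j=3: 15>11, skip
j=4: 10≤11, i=1, swap(1,4) ⇒ 8 10 13 15 14 2 11
j=5: 2≤11, i=2, swap(2,5) ⇒ 8 10 2 15 14 13 11
(after j=5) arr = 8 10 2 15 14 13 11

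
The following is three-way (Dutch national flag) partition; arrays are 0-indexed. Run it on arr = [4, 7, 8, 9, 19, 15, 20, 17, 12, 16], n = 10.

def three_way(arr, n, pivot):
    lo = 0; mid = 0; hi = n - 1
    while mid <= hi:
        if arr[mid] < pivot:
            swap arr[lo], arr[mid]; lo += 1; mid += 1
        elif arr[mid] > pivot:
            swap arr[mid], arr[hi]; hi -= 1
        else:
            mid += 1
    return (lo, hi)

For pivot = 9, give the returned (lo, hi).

(3, 3)

pivot = 9; lo=0, mid=0, hi=9
arr[mid]=4<9: swap arr[0],arr[0]; lo=1,mid=1 → [4, 7, 8, 9, 19, 15, 20, 17, 12, 16]
arr[mid]=7<9: swap arr[1],arr[1]; lo=2,mid=2 → [4, 7, 8, 9, 19, 15, 20, 17, 12, 16]
arr[mid]=8<9: swap arr[2],arr[2]; lo=3,mid=3 → [4, 7, 8, 9, 19, 15, 20, 17, 12, 16]
arr[mid]=9=9: mid=4
arr[mid]=19>9: swap arr[4],arr[9]; hi=8 → [4, 7, 8, 9, 16, 15, 20, 17, 12, 19]
arr[mid]=16>9: swap arr[4],arr[8]; hi=7 → [4, 7, 8, 9, 12, 15, 20, 17, 16, 19]
arr[mid]=12>9: swap arr[4],arr[7]; hi=6 → [4, 7, 8, 9, 17, 15, 20, 12, 16, 19]
arr[mid]=17>9: swap arr[4],arr[6]; hi=5 → [4, 7, 8, 9, 20, 15, 17, 12, 16, 19]
arr[mid]=20>9: swap arr[4],arr[5]; hi=4 → [4, 7, 8, 9, 15, 20, 17, 12, 16, 19]
arr[mid]=15>9: swap arr[4],arr[4]; hi=3 → [4, 7, 8, 9, 15, 20, 17, 12, 16, 19]
end: lo=3, hi=3; arr = [4, 7, 8, 9, 15, 20, 17, 12, 16, 19]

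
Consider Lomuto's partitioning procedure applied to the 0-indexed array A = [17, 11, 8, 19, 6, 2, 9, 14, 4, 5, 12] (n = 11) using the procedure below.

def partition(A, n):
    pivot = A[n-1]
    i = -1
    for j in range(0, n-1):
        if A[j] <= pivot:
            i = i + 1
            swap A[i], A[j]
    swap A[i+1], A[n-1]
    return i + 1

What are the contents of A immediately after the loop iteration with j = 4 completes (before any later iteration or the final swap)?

pivot = A[10] = 12; i = -1
j=0: A[0]=17 > 12 → no swap
j=1: A[1]=11 ≤ 12 → i=0, swap A[0],A[1] → [11, 17, 8, 19, 6, 2, 9, 14, 4, 5, 12]
j=2: A[2]=8 ≤ 12 → i=1, swap A[1],A[2] → [11, 8, 17, 19, 6, 2, 9, 14, 4, 5, 12]
j=3: A[3]=19 > 12 → no swap
j=4: A[4]=6 ≤ 12 → i=2, swap A[2],A[4] → [11, 8, 6, 19, 17, 2, 9, 14, 4, 5, 12]
(after j=4) A = [11, 8, 6, 19, 17, 2, 9, 14, 4, 5, 12]

[11, 8, 6, 19, 17, 2, 9, 14, 4, 5, 12]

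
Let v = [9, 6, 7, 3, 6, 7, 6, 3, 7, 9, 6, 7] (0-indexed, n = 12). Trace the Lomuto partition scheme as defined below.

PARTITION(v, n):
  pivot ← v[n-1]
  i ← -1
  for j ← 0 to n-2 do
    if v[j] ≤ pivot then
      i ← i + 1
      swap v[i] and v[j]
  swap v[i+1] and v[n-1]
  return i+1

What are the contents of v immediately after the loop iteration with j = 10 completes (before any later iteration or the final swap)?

[6, 7, 3, 6, 7, 6, 3, 7, 6, 9, 9, 7]

pivot = v[11] = 7; i = -1
j=0: v[0]=9 > 7 → no swap
j=1: v[1]=6 ≤ 7 → i=0, swap v[0],v[1] → [6, 9, 7, 3, 6, 7, 6, 3, 7, 9, 6, 7]
j=2: v[2]=7 ≤ 7 → i=1, swap v[1],v[2] → [6, 7, 9, 3, 6, 7, 6, 3, 7, 9, 6, 7]
j=3: v[3]=3 ≤ 7 → i=2, swap v[2],v[3] → [6, 7, 3, 9, 6, 7, 6, 3, 7, 9, 6, 7]
j=4: v[4]=6 ≤ 7 → i=3, swap v[3],v[4] → [6, 7, 3, 6, 9, 7, 6, 3, 7, 9, 6, 7]
j=5: v[5]=7 ≤ 7 → i=4, swap v[4],v[5] → [6, 7, 3, 6, 7, 9, 6, 3, 7, 9, 6, 7]
j=6: v[6]=6 ≤ 7 → i=5, swap v[5],v[6] → [6, 7, 3, 6, 7, 6, 9, 3, 7, 9, 6, 7]
j=7: v[7]=3 ≤ 7 → i=6, swap v[6],v[7] → [6, 7, 3, 6, 7, 6, 3, 9, 7, 9, 6, 7]
j=8: v[8]=7 ≤ 7 → i=7, swap v[7],v[8] → [6, 7, 3, 6, 7, 6, 3, 7, 9, 9, 6, 7]
j=9: v[9]=9 > 7 → no swap
j=10: v[10]=6 ≤ 7 → i=8, swap v[8],v[10] → [6, 7, 3, 6, 7, 6, 3, 7, 6, 9, 9, 7]
(after j=10) v = [6, 7, 3, 6, 7, 6, 3, 7, 6, 9, 9, 7]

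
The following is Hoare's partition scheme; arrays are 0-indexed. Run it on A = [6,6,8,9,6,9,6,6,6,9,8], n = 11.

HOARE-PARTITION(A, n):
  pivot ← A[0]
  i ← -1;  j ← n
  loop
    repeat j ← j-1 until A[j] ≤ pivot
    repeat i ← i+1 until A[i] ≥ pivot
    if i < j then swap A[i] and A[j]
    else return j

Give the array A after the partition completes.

pivot=6
j stops at 8 (6), i stops at 0 (6); swap ⇒ [6,6,8,9,6,9,6,6,6,9,8]
j stops at 7 (6), i stops at 1 (6); swap ⇒ [6,6,8,9,6,9,6,6,6,9,8]
j stops at 6 (6), i stops at 2 (8); swap ⇒ [6,6,6,9,6,9,8,6,6,9,8]
j stops at 4 (6), i stops at 3 (9); swap ⇒ [6,6,6,6,9,9,8,6,6,9,8]
j stops at 3, i stops at 4; i≥j ⇒ return 3. A=[6,6,6,6,9,9,8,6,6,9,8]

[6,6,6,6,9,9,8,6,6,9,8]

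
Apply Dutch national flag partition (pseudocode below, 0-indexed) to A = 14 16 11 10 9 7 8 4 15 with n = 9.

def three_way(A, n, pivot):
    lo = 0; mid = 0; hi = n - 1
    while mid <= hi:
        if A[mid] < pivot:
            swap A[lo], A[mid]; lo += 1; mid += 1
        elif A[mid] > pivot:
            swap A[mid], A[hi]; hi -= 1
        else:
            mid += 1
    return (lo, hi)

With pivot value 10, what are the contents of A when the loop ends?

4 8 7 9 10 11 16 15 14

pivot = 10; lo=0, mid=0, hi=8
A[mid]=14>10: swap A[0],A[8]; hi=7 → 15 16 11 10 9 7 8 4 14
A[mid]=15>10: swap A[0],A[7]; hi=6 → 4 16 11 10 9 7 8 15 14
A[mid]=4<10: swap A[0],A[0]; lo=1,mid=1 → 4 16 11 10 9 7 8 15 14
A[mid]=16>10: swap A[1],A[6]; hi=5 → 4 8 11 10 9 7 16 15 14
A[mid]=8<10: swap A[1],A[1]; lo=2,mid=2 → 4 8 11 10 9 7 16 15 14
A[mid]=11>10: swap A[2],A[5]; hi=4 → 4 8 7 10 9 11 16 15 14
A[mid]=7<10: swap A[2],A[2]; lo=3,mid=3 → 4 8 7 10 9 11 16 15 14
A[mid]=10=10: mid=4
A[mid]=9<10: swap A[3],A[4]; lo=4,mid=5 → 4 8 7 9 10 11 16 15 14
end: lo=4, hi=4; A = 4 8 7 9 10 11 16 15 14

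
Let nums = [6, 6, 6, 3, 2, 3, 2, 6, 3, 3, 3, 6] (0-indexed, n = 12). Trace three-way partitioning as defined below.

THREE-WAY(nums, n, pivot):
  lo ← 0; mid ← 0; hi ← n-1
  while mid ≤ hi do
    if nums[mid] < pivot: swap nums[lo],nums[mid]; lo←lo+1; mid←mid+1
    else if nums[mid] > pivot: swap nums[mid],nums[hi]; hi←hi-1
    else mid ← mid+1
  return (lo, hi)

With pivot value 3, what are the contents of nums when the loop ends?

[2, 2, 3, 3, 3, 3, 3, 6, 6, 6, 6, 6]

lo=0 mid=0 hi=11
6>3: swap(0,11), hi=10 ⇒ [6, 6, 6, 3, 2, 3, 2, 6, 3, 3, 3, 6]
6>3: swap(0,10), hi=9 ⇒ [3, 6, 6, 3, 2, 3, 2, 6, 3, 3, 6, 6]
3=3: mid=1
6>3: swap(1,9), hi=8 ⇒ [3, 3, 6, 3, 2, 3, 2, 6, 3, 6, 6, 6]
3=3: mid=2
6>3: swap(2,8), hi=7 ⇒ [3, 3, 3, 3, 2, 3, 2, 6, 6, 6, 6, 6]
3=3: mid=3
3=3: mid=4
2<3: swap(0,4), lo=1 mid=5 ⇒ [2, 3, 3, 3, 3, 3, 2, 6, 6, 6, 6, 6]
3=3: mid=6
2<3: swap(1,6), lo=2 mid=7 ⇒ [2, 2, 3, 3, 3, 3, 3, 6, 6, 6, 6, 6]
6>3: swap(7,7), hi=6 ⇒ [2, 2, 3, 3, 3, 3, 3, 6, 6, 6, 6, 6]
done. lo=2 hi=6; nums=[2, 2, 3, 3, 3, 3, 3, 6, 6, 6, 6, 6]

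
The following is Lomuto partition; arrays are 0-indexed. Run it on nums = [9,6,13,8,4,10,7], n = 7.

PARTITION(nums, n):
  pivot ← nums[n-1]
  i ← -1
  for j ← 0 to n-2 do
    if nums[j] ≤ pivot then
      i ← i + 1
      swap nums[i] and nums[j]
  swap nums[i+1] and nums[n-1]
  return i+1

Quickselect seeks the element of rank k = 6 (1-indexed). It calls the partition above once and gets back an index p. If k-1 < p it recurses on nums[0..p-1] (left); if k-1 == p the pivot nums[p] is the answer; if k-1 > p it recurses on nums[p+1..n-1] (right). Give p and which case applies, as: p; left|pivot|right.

2; right

pivot = nums[6] = 7; i = -1
j=0: nums[0]=9 > 7 → no swap
j=1: nums[1]=6 ≤ 7 → i=0, swap nums[0],nums[1] → [6,9,13,8,4,10,7]
j=2: nums[2]=13 > 7 → no swap
j=3: nums[3]=8 > 7 → no swap
j=4: nums[4]=4 ≤ 7 → i=1, swap nums[1],nums[4] → [6,4,13,8,9,10,7]
j=5: nums[5]=10 > 7 → no swap
final swap nums[2],nums[6] → [6,4,7,8,9,10,13]; return 2
p = 2; k-1 = 5 > 2 ⇒ right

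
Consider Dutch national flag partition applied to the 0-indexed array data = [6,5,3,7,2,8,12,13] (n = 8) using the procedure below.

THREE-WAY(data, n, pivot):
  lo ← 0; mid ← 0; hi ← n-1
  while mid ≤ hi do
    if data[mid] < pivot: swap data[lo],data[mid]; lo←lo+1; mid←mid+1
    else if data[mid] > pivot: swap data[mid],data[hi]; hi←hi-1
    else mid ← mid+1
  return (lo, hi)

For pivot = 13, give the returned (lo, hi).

(7, 7)

pivot = 13; lo=0, mid=0, hi=7
data[mid]=6<13: swap data[0],data[0]; lo=1,mid=1 → [6,5,3,7,2,8,12,13]
data[mid]=5<13: swap data[1],data[1]; lo=2,mid=2 → [6,5,3,7,2,8,12,13]
data[mid]=3<13: swap data[2],data[2]; lo=3,mid=3 → [6,5,3,7,2,8,12,13]
data[mid]=7<13: swap data[3],data[3]; lo=4,mid=4 → [6,5,3,7,2,8,12,13]
data[mid]=2<13: swap data[4],data[4]; lo=5,mid=5 → [6,5,3,7,2,8,12,13]
data[mid]=8<13: swap data[5],data[5]; lo=6,mid=6 → [6,5,3,7,2,8,12,13]
data[mid]=12<13: swap data[6],data[6]; lo=7,mid=7 → [6,5,3,7,2,8,12,13]
data[mid]=13=13: mid=8
end: lo=7, hi=7; data = [6,5,3,7,2,8,12,13]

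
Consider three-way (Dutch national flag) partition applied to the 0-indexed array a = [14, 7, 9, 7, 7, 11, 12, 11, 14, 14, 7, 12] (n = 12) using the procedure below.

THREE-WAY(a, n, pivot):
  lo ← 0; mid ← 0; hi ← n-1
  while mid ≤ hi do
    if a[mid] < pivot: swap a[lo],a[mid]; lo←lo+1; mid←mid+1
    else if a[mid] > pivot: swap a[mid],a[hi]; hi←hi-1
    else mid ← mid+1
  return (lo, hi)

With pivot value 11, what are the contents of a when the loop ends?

[7, 7, 9, 7, 7, 11, 11, 14, 14, 12, 12, 14]

lo=0 mid=0 hi=11
14>11: swap(0,11), hi=10 ⇒ [12, 7, 9, 7, 7, 11, 12, 11, 14, 14, 7, 14]
12>11: swap(0,10), hi=9 ⇒ [7, 7, 9, 7, 7, 11, 12, 11, 14, 14, 12, 14]
7<11: swap(0,0), lo=1 mid=1 ⇒ [7, 7, 9, 7, 7, 11, 12, 11, 14, 14, 12, 14]
7<11: swap(1,1), lo=2 mid=2 ⇒ [7, 7, 9, 7, 7, 11, 12, 11, 14, 14, 12, 14]
9<11: swap(2,2), lo=3 mid=3 ⇒ [7, 7, 9, 7, 7, 11, 12, 11, 14, 14, 12, 14]
7<11: swap(3,3), lo=4 mid=4 ⇒ [7, 7, 9, 7, 7, 11, 12, 11, 14, 14, 12, 14]
7<11: swap(4,4), lo=5 mid=5 ⇒ [7, 7, 9, 7, 7, 11, 12, 11, 14, 14, 12, 14]
11=11: mid=6
12>11: swap(6,9), hi=8 ⇒ [7, 7, 9, 7, 7, 11, 14, 11, 14, 12, 12, 14]
14>11: swap(6,8), hi=7 ⇒ [7, 7, 9, 7, 7, 11, 14, 11, 14, 12, 12, 14]
14>11: swap(6,7), hi=6 ⇒ [7, 7, 9, 7, 7, 11, 11, 14, 14, 12, 12, 14]
11=11: mid=7
done. lo=5 hi=6; a=[7, 7, 9, 7, 7, 11, 11, 14, 14, 12, 12, 14]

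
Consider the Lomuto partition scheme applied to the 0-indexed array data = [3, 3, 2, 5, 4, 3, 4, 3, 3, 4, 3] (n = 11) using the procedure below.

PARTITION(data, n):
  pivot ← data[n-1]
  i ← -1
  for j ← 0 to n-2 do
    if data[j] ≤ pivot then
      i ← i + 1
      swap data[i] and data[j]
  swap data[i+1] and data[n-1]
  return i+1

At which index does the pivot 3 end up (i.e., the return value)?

6

pivot = data[10] = 3; i = -1
j=0: data[0]=3 ≤ 3 → i=0, swap data[0],data[0] (no change) → [3, 3, 2, 5, 4, 3, 4, 3, 3, 4, 3]
j=1: data[1]=3 ≤ 3 → i=1, swap data[1],data[1] (no change) → [3, 3, 2, 5, 4, 3, 4, 3, 3, 4, 3]
j=2: data[2]=2 ≤ 3 → i=2, swap data[2],data[2] (no change) → [3, 3, 2, 5, 4, 3, 4, 3, 3, 4, 3]
j=3: data[3]=5 > 3 → no swap
j=4: data[4]=4 > 3 → no swap
j=5: data[5]=3 ≤ 3 → i=3, swap data[3],data[5] → [3, 3, 2, 3, 4, 5, 4, 3, 3, 4, 3]
j=6: data[6]=4 > 3 → no swap
j=7: data[7]=3 ≤ 3 → i=4, swap data[4],data[7] → [3, 3, 2, 3, 3, 5, 4, 4, 3, 4, 3]
j=8: data[8]=3 ≤ 3 → i=5, swap data[5],data[8] → [3, 3, 2, 3, 3, 3, 4, 4, 5, 4, 3]
j=9: data[9]=4 > 3 → no swap
final swap data[6],data[10] → [3, 3, 2, 3, 3, 3, 3, 4, 5, 4, 4]; return 6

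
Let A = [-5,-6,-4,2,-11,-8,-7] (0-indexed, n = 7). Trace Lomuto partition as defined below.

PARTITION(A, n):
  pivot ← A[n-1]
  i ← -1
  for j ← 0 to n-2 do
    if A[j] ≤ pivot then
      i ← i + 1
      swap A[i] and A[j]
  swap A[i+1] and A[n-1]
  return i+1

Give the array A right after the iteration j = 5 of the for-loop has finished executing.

[-11,-8,-4,2,-5,-6,-7]

pivot=-7, i=-1
j=0: -5>-7, skip
j=1: -6>-7, skip
j=2: -4>-7, skip
j=3: 2>-7, skip
j=4: -11≤-7, i=0, swap(0,4) ⇒ [-11,-6,-4,2,-5,-8,-7]
j=5: -8≤-7, i=1, swap(1,5) ⇒ [-11,-8,-4,2,-5,-6,-7]
(after j=5) A = [-11,-8,-4,2,-5,-6,-7]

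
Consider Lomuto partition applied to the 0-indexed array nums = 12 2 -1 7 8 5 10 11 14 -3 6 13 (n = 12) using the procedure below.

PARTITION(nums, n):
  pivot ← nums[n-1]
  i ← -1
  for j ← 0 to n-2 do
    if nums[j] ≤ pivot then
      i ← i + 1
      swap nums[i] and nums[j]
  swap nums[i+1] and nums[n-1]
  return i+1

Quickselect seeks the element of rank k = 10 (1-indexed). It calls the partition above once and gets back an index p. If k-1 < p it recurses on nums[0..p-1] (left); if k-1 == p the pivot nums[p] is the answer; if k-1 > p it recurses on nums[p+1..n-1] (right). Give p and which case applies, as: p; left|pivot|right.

10; left

pivot=13, i=-1
j=0: 12≤13, i=0, swap(0,0) ⇒ 12 2 -1 7 8 5 10 11 14 -3 6 13
j=1: 2≤13, i=1, swap(1,1) ⇒ 12 2 -1 7 8 5 10 11 14 -3 6 13
j=2: -1≤13, i=2, swap(2,2) ⇒ 12 2 -1 7 8 5 10 11 14 -3 6 13
j=3: 7≤13, i=3, swap(3,3) ⇒ 12 2 -1 7 8 5 10 11 14 -3 6 13
j=4: 8≤13, i=4, swap(4,4) ⇒ 12 2 -1 7 8 5 10 11 14 -3 6 13
j=5: 5≤13, i=5, swap(5,5) ⇒ 12 2 -1 7 8 5 10 11 14 -3 6 13
j=6: 10≤13, i=6, swap(6,6) ⇒ 12 2 -1 7 8 5 10 11 14 -3 6 13
j=7: 11≤13, i=7, swap(7,7) ⇒ 12 2 -1 7 8 5 10 11 14 -3 6 13
j=8: 14>13, skip
j=9: -3≤13, i=8, swap(8,9) ⇒ 12 2 -1 7 8 5 10 11 -3 14 6 13
j=10: 6≤13, i=9, swap(9,10) ⇒ 12 2 -1 7 8 5 10 11 -3 6 14 13
swap(10,11) ⇒ 12 2 -1 7 8 5 10 11 -3 6 13 14; return 10
p = 10; k-1 = 9 < 10 ⇒ left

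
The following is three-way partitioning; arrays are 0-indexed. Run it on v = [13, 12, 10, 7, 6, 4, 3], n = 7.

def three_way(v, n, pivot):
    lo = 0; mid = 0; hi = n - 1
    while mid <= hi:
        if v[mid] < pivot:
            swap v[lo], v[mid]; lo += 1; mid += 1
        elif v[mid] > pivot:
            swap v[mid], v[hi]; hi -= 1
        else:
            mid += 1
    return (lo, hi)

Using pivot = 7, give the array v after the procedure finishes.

[3, 4, 6, 7, 10, 12, 13]

lo=0 mid=0 hi=6
13>7: swap(0,6), hi=5 ⇒ [3, 12, 10, 7, 6, 4, 13]
3<7: swap(0,0), lo=1 mid=1 ⇒ [3, 12, 10, 7, 6, 4, 13]
12>7: swap(1,5), hi=4 ⇒ [3, 4, 10, 7, 6, 12, 13]
4<7: swap(1,1), lo=2 mid=2 ⇒ [3, 4, 10, 7, 6, 12, 13]
10>7: swap(2,4), hi=3 ⇒ [3, 4, 6, 7, 10, 12, 13]
6<7: swap(2,2), lo=3 mid=3 ⇒ [3, 4, 6, 7, 10, 12, 13]
7=7: mid=4
done. lo=3 hi=3; v=[3, 4, 6, 7, 10, 12, 13]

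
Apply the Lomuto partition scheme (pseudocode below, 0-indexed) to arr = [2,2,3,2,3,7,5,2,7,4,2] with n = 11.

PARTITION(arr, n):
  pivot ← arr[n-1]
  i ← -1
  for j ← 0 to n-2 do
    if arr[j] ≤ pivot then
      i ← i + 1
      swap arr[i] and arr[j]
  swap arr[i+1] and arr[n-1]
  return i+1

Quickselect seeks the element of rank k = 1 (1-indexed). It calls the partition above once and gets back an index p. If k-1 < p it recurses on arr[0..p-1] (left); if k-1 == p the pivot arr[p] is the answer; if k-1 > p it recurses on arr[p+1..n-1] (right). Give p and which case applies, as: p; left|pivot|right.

pivot=2, i=-1
j=0: 2≤2, i=0, swap(0,0) ⇒ [2,2,3,2,3,7,5,2,7,4,2]
j=1: 2≤2, i=1, swap(1,1) ⇒ [2,2,3,2,3,7,5,2,7,4,2]
j=2: 3>2, skip
j=3: 2≤2, i=2, swap(2,3) ⇒ [2,2,2,3,3,7,5,2,7,4,2]
j=4: 3>2, skip
j=5: 7>2, skip
j=6: 5>2, skip
j=7: 2≤2, i=3, swap(3,7) ⇒ [2,2,2,2,3,7,5,3,7,4,2]
j=8: 7>2, skip
j=9: 4>2, skip
swap(4,10) ⇒ [2,2,2,2,2,7,5,3,7,4,3]; return 4
p = 4; k-1 = 0 < 4 ⇒ left

4; left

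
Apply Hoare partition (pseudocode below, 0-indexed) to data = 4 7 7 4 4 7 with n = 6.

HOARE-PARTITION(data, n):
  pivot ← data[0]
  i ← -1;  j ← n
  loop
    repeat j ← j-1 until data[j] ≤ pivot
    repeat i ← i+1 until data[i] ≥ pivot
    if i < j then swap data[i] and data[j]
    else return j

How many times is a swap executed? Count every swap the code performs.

2

pivot = data[0] = 4; i = -1, j = 6
j→4 (data[4]=4≤4), i→0 (data[0]=4≥4); i<j, swap → 4 7 7 4 4 7
j→3 (data[3]=4≤4), i→1 (data[1]=7≥4); i<j, swap → 4 4 7 7 4 7
j→1, i→2; i≥j, return j=1. data = 4 4 7 7 4 7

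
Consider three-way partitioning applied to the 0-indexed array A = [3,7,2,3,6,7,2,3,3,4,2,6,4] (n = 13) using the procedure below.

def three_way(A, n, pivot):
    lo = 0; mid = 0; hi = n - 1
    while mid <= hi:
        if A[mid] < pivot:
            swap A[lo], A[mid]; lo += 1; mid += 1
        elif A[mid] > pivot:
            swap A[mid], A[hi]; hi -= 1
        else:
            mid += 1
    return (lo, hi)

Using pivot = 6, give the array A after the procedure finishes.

pivot = 6; lo=0, mid=0, hi=12
A[mid]=3<6: swap A[0],A[0]; lo=1,mid=1 → [3,7,2,3,6,7,2,3,3,4,2,6,4]
A[mid]=7>6: swap A[1],A[12]; hi=11 → [3,4,2,3,6,7,2,3,3,4,2,6,7]
A[mid]=4<6: swap A[1],A[1]; lo=2,mid=2 → [3,4,2,3,6,7,2,3,3,4,2,6,7]
A[mid]=2<6: swap A[2],A[2]; lo=3,mid=3 → [3,4,2,3,6,7,2,3,3,4,2,6,7]
A[mid]=3<6: swap A[3],A[3]; lo=4,mid=4 → [3,4,2,3,6,7,2,3,3,4,2,6,7]
A[mid]=6=6: mid=5
A[mid]=7>6: swap A[5],A[11]; hi=10 → [3,4,2,3,6,6,2,3,3,4,2,7,7]
A[mid]=6=6: mid=6
A[mid]=2<6: swap A[4],A[6]; lo=5,mid=7 → [3,4,2,3,2,6,6,3,3,4,2,7,7]
A[mid]=3<6: swap A[5],A[7]; lo=6,mid=8 → [3,4,2,3,2,3,6,6,3,4,2,7,7]
A[mid]=3<6: swap A[6],A[8]; lo=7,mid=9 → [3,4,2,3,2,3,3,6,6,4,2,7,7]
A[mid]=4<6: swap A[7],A[9]; lo=8,mid=10 → [3,4,2,3,2,3,3,4,6,6,2,7,7]
A[mid]=2<6: swap A[8],A[10]; lo=9,mid=11 → [3,4,2,3,2,3,3,4,2,6,6,7,7]
end: lo=9, hi=10; A = [3,4,2,3,2,3,3,4,2,6,6,7,7]

[3,4,2,3,2,3,3,4,2,6,6,7,7]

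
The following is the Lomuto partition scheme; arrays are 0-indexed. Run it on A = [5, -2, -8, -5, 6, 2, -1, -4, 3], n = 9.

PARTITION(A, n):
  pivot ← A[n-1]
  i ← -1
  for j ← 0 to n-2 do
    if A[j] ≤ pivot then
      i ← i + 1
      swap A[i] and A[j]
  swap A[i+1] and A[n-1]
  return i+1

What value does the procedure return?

6

pivot=3, i=-1
j=0: 5>3, skip
j=1: -2≤3, i=0, swap(0,1) ⇒ [-2, 5, -8, -5, 6, 2, -1, -4, 3]
j=2: -8≤3, i=1, swap(1,2) ⇒ [-2, -8, 5, -5, 6, 2, -1, -4, 3]
j=3: -5≤3, i=2, swap(2,3) ⇒ [-2, -8, -5, 5, 6, 2, -1, -4, 3]
j=4: 6>3, skip
j=5: 2≤3, i=3, swap(3,5) ⇒ [-2, -8, -5, 2, 6, 5, -1, -4, 3]
j=6: -1≤3, i=4, swap(4,6) ⇒ [-2, -8, -5, 2, -1, 5, 6, -4, 3]
j=7: -4≤3, i=5, swap(5,7) ⇒ [-2, -8, -5, 2, -1, -4, 6, 5, 3]
swap(6,8) ⇒ [-2, -8, -5, 2, -1, -4, 3, 5, 6]; return 6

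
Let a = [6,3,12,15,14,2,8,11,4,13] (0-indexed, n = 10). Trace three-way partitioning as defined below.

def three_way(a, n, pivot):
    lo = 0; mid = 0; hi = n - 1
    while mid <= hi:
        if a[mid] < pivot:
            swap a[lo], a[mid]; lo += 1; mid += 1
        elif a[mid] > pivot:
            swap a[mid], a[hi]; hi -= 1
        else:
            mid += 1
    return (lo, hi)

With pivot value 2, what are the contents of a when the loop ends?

[2,12,15,14,3,8,11,4,13,6]

pivot = 2; lo=0, mid=0, hi=9
a[mid]=6>2: swap a[0],a[9]; hi=8 → [13,3,12,15,14,2,8,11,4,6]
a[mid]=13>2: swap a[0],a[8]; hi=7 → [4,3,12,15,14,2,8,11,13,6]
a[mid]=4>2: swap a[0],a[7]; hi=6 → [11,3,12,15,14,2,8,4,13,6]
a[mid]=11>2: swap a[0],a[6]; hi=5 → [8,3,12,15,14,2,11,4,13,6]
a[mid]=8>2: swap a[0],a[5]; hi=4 → [2,3,12,15,14,8,11,4,13,6]
a[mid]=2=2: mid=1
a[mid]=3>2: swap a[1],a[4]; hi=3 → [2,14,12,15,3,8,11,4,13,6]
a[mid]=14>2: swap a[1],a[3]; hi=2 → [2,15,12,14,3,8,11,4,13,6]
a[mid]=15>2: swap a[1],a[2]; hi=1 → [2,12,15,14,3,8,11,4,13,6]
a[mid]=12>2: swap a[1],a[1]; hi=0 → [2,12,15,14,3,8,11,4,13,6]
end: lo=0, hi=0; a = [2,12,15,14,3,8,11,4,13,6]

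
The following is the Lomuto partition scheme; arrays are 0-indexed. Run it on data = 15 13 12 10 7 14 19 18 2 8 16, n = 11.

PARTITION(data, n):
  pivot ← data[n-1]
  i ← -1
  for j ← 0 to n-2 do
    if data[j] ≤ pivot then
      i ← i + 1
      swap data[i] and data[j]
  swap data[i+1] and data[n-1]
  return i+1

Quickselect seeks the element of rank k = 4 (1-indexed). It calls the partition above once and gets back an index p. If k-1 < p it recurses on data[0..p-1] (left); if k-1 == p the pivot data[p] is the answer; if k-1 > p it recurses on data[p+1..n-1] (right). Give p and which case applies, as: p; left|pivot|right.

pivot=16, i=-1
j=0: 15≤16, i=0, swap(0,0) ⇒ 15 13 12 10 7 14 19 18 2 8 16
j=1: 13≤16, i=1, swap(1,1) ⇒ 15 13 12 10 7 14 19 18 2 8 16
j=2: 12≤16, i=2, swap(2,2) ⇒ 15 13 12 10 7 14 19 18 2 8 16
j=3: 10≤16, i=3, swap(3,3) ⇒ 15 13 12 10 7 14 19 18 2 8 16
j=4: 7≤16, i=4, swap(4,4) ⇒ 15 13 12 10 7 14 19 18 2 8 16
j=5: 14≤16, i=5, swap(5,5) ⇒ 15 13 12 10 7 14 19 18 2 8 16
j=6: 19>16, skip
j=7: 18>16, skip
j=8: 2≤16, i=6, swap(6,8) ⇒ 15 13 12 10 7 14 2 18 19 8 16
j=9: 8≤16, i=7, swap(7,9) ⇒ 15 13 12 10 7 14 2 8 19 18 16
swap(8,10) ⇒ 15 13 12 10 7 14 2 8 16 18 19; return 8
p = 8; k-1 = 3 < 8 ⇒ left

8; left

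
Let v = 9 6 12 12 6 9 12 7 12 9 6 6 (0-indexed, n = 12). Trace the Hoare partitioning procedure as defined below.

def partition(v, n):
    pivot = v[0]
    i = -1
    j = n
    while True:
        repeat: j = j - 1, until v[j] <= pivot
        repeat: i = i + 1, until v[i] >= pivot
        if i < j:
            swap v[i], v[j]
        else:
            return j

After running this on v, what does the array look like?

6 6 6 9 6 7 12 9 12 12 12 9

pivot = v[0] = 9; i = -1, j = 12
j→11 (v[11]=6≤9), i→0 (v[0]=9≥9); i<j, swap → 6 6 12 12 6 9 12 7 12 9 6 9
j→10 (v[10]=6≤9), i→2 (v[2]=12≥9); i<j, swap → 6 6 6 12 6 9 12 7 12 9 12 9
j→9 (v[9]=9≤9), i→3 (v[3]=12≥9); i<j, swap → 6 6 6 9 6 9 12 7 12 12 12 9
j→7 (v[7]=7≤9), i→5 (v[5]=9≥9); i<j, swap → 6 6 6 9 6 7 12 9 12 12 12 9
j→5, i→6; i≥j, return j=5. v = 6 6 6 9 6 7 12 9 12 12 12 9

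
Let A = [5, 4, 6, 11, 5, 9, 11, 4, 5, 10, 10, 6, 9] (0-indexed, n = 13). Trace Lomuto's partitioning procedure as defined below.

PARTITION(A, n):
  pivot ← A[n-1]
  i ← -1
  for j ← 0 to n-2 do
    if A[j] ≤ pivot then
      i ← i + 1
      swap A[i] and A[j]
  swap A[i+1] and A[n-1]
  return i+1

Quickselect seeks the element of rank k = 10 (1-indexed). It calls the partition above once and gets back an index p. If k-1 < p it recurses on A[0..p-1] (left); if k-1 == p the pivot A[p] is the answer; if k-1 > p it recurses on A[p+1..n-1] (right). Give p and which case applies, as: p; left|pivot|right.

8; right

pivot=9, i=-1
j=0: 5≤9, i=0, swap(0,0) ⇒ [5, 4, 6, 11, 5, 9, 11, 4, 5, 10, 10, 6, 9]
j=1: 4≤9, i=1, swap(1,1) ⇒ [5, 4, 6, 11, 5, 9, 11, 4, 5, 10, 10, 6, 9]
j=2: 6≤9, i=2, swap(2,2) ⇒ [5, 4, 6, 11, 5, 9, 11, 4, 5, 10, 10, 6, 9]
j=3: 11>9, skip
j=4: 5≤9, i=3, swap(3,4) ⇒ [5, 4, 6, 5, 11, 9, 11, 4, 5, 10, 10, 6, 9]
j=5: 9≤9, i=4, swap(4,5) ⇒ [5, 4, 6, 5, 9, 11, 11, 4, 5, 10, 10, 6, 9]
j=6: 11>9, skip
j=7: 4≤9, i=5, swap(5,7) ⇒ [5, 4, 6, 5, 9, 4, 11, 11, 5, 10, 10, 6, 9]
j=8: 5≤9, i=6, swap(6,8) ⇒ [5, 4, 6, 5, 9, 4, 5, 11, 11, 10, 10, 6, 9]
j=9: 10>9, skip
j=10: 10>9, skip
j=11: 6≤9, i=7, swap(7,11) ⇒ [5, 4, 6, 5, 9, 4, 5, 6, 11, 10, 10, 11, 9]
swap(8,12) ⇒ [5, 4, 6, 5, 9, 4, 5, 6, 9, 10, 10, 11, 11]; return 8
p = 8; k-1 = 9 > 8 ⇒ right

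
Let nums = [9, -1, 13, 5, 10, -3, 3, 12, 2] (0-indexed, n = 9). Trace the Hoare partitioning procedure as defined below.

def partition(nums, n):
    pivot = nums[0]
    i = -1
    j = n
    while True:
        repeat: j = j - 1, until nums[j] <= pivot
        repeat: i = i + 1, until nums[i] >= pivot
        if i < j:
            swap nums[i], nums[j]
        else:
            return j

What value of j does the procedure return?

4

pivot = nums[0] = 9; i = -1, j = 9
j→8 (nums[8]=2≤9), i→0 (nums[0]=9≥9); i<j, swap → [2, -1, 13, 5, 10, -3, 3, 12, 9]
j→6 (nums[6]=3≤9), i→2 (nums[2]=13≥9); i<j, swap → [2, -1, 3, 5, 10, -3, 13, 12, 9]
j→5 (nums[5]=-3≤9), i→4 (nums[4]=10≥9); i<j, swap → [2, -1, 3, 5, -3, 10, 13, 12, 9]
j→4, i→5; i≥j, return j=4. nums = [2, -1, 3, 5, -3, 10, 13, 12, 9]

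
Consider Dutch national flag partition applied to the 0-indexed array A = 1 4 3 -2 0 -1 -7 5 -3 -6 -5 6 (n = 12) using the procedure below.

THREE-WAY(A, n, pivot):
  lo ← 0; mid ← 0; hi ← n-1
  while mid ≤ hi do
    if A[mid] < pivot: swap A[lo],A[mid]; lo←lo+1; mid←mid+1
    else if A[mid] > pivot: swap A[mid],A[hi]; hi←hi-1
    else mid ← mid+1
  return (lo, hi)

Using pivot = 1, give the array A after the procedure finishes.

pivot = 1; lo=0, mid=0, hi=11
A[mid]=1=1: mid=1
A[mid]=4>1: swap A[1],A[11]; hi=10 → 1 6 3 -2 0 -1 -7 5 -3 -6 -5 4
A[mid]=6>1: swap A[1],A[10]; hi=9 → 1 -5 3 -2 0 -1 -7 5 -3 -6 6 4
A[mid]=-5<1: swap A[0],A[1]; lo=1,mid=2 → -5 1 3 -2 0 -1 -7 5 -3 -6 6 4
A[mid]=3>1: swap A[2],A[9]; hi=8 → -5 1 -6 -2 0 -1 -7 5 -3 3 6 4
A[mid]=-6<1: swap A[1],A[2]; lo=2,mid=3 → -5 -6 1 -2 0 -1 -7 5 -3 3 6 4
A[mid]=-2<1: swap A[2],A[3]; lo=3,mid=4 → -5 -6 -2 1 0 -1 -7 5 -3 3 6 4
A[mid]=0<1: swap A[3],A[4]; lo=4,mid=5 → -5 -6 -2 0 1 -1 -7 5 -3 3 6 4
A[mid]=-1<1: swap A[4],A[5]; lo=5,mid=6 → -5 -6 -2 0 -1 1 -7 5 -3 3 6 4
A[mid]=-7<1: swap A[5],A[6]; lo=6,mid=7 → -5 -6 -2 0 -1 -7 1 5 -3 3 6 4
A[mid]=5>1: swap A[7],A[8]; hi=7 → -5 -6 -2 0 -1 -7 1 -3 5 3 6 4
A[mid]=-3<1: swap A[6],A[7]; lo=7,mid=8 → -5 -6 -2 0 -1 -7 -3 1 5 3 6 4
end: lo=7, hi=7; A = -5 -6 -2 0 -1 -7 -3 1 5 3 6 4

-5 -6 -2 0 -1 -7 -3 1 5 3 6 4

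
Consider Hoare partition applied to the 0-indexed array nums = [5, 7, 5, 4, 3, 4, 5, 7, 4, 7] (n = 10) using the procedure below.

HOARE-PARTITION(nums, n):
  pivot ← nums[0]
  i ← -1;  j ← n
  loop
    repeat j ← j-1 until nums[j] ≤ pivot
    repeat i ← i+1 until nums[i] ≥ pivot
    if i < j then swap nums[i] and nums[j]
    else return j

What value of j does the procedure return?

4

pivot=5
j stops at 8 (4), i stops at 0 (5); swap ⇒ [4, 7, 5, 4, 3, 4, 5, 7, 5, 7]
j stops at 6 (5), i stops at 1 (7); swap ⇒ [4, 5, 5, 4, 3, 4, 7, 7, 5, 7]
j stops at 5 (4), i stops at 2 (5); swap ⇒ [4, 5, 4, 4, 3, 5, 7, 7, 5, 7]
j stops at 4, i stops at 5; i≥j ⇒ return 4. nums=[4, 5, 4, 4, 3, 5, 7, 7, 5, 7]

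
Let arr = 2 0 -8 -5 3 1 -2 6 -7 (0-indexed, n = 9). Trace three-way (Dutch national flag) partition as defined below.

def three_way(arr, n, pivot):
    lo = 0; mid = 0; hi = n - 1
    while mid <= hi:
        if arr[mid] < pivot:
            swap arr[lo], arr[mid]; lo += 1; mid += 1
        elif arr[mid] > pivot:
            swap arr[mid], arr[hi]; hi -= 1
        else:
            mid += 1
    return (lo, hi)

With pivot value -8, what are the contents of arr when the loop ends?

lo=0 mid=0 hi=8
2>-8: swap(0,8), hi=7 ⇒ -7 0 -8 -5 3 1 -2 6 2
-7>-8: swap(0,7), hi=6 ⇒ 6 0 -8 -5 3 1 -2 -7 2
6>-8: swap(0,6), hi=5 ⇒ -2 0 -8 -5 3 1 6 -7 2
-2>-8: swap(0,5), hi=4 ⇒ 1 0 -8 -5 3 -2 6 -7 2
1>-8: swap(0,4), hi=3 ⇒ 3 0 -8 -5 1 -2 6 -7 2
3>-8: swap(0,3), hi=2 ⇒ -5 0 -8 3 1 -2 6 -7 2
-5>-8: swap(0,2), hi=1 ⇒ -8 0 -5 3 1 -2 6 -7 2
-8=-8: mid=1
0>-8: swap(1,1), hi=0 ⇒ -8 0 -5 3 1 -2 6 -7 2
done. lo=0 hi=0; arr=-8 0 -5 3 1 -2 6 -7 2

-8 0 -5 3 1 -2 6 -7 2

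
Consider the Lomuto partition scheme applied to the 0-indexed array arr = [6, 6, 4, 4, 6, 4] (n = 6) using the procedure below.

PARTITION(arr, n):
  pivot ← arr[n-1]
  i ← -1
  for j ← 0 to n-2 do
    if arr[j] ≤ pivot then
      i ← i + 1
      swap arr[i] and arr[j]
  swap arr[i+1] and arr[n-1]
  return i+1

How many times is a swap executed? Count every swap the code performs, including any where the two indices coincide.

3

pivot = arr[5] = 4; i = -1
j=0: arr[0]=6 > 4 → no swap
j=1: arr[1]=6 > 4 → no swap
j=2: arr[2]=4 ≤ 4 → i=0, swap arr[0],arr[2] → [4, 6, 6, 4, 6, 4]
j=3: arr[3]=4 ≤ 4 → i=1, swap arr[1],arr[3] → [4, 4, 6, 6, 6, 4]
j=4: arr[4]=6 > 4 → no swap
final swap arr[2],arr[5] → [4, 4, 4, 6, 6, 6]; return 2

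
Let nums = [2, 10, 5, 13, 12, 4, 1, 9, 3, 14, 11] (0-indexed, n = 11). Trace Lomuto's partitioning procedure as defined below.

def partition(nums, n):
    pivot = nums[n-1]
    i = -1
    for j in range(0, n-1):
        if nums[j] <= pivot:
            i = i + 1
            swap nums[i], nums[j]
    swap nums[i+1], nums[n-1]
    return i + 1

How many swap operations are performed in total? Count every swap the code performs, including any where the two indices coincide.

8

pivot=11, i=-1
j=0: 2≤11, i=0, swap(0,0) ⇒ [2, 10, 5, 13, 12, 4, 1, 9, 3, 14, 11]
j=1: 10≤11, i=1, swap(1,1) ⇒ [2, 10, 5, 13, 12, 4, 1, 9, 3, 14, 11]
j=2: 5≤11, i=2, swap(2,2) ⇒ [2, 10, 5, 13, 12, 4, 1, 9, 3, 14, 11]
j=3: 13>11, skip
j=4: 12>11, skip
j=5: 4≤11, i=3, swap(3,5) ⇒ [2, 10, 5, 4, 12, 13, 1, 9, 3, 14, 11]
j=6: 1≤11, i=4, swap(4,6) ⇒ [2, 10, 5, 4, 1, 13, 12, 9, 3, 14, 11]
j=7: 9≤11, i=5, swap(5,7) ⇒ [2, 10, 5, 4, 1, 9, 12, 13, 3, 14, 11]
j=8: 3≤11, i=6, swap(6,8) ⇒ [2, 10, 5, 4, 1, 9, 3, 13, 12, 14, 11]
j=9: 14>11, skip
swap(7,10) ⇒ [2, 10, 5, 4, 1, 9, 3, 11, 12, 14, 13]; return 7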